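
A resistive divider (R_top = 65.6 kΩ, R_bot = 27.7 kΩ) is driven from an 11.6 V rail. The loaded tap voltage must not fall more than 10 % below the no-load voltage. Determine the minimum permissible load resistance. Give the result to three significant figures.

R_L(min) ≈ 175 kΩ

Output resistance R_th = R_top‖R_bot = (65.6 × 27.7)/93.30 = 19.48 kΩ.
The fractional drop is R_th/(R_th + R_L); requiring this ≤ 0.100 gives R_L ≥ R_th(1/0.100 − 1) = 19.48 × 9.000 = 175 kΩ.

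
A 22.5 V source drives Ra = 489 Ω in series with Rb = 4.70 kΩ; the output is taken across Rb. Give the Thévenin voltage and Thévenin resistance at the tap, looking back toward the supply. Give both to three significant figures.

V_th = 20.4 V, R_th = 443 Ω

V_th is the open-circuit tap voltage: 22.5 × 4700/(489 + 4700) = 20.4 V.
With the supply zeroed, Ra and Rb appear in parallel from the tap: R_th = Ra‖Rb = (489 × 4700)/5189 = 443 Ω.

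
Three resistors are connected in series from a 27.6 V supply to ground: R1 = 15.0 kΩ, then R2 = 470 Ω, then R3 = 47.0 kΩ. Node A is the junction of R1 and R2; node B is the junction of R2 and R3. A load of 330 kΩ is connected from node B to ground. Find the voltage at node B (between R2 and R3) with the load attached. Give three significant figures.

V ≈ 20.1 V

At node B, R3 is in parallel with the load: R3‖R_L = 41140 Ω.
Below node A the resistance is R2 + (R3‖R_L) = 41610 Ω, so V_A = 27.6 × 41610/56610 = 20.29 V.
Then V_B = V_A × (R3‖R_L)/(R2 + R3‖R_L) = 20.29 × 41140/41610 = 20.1 V.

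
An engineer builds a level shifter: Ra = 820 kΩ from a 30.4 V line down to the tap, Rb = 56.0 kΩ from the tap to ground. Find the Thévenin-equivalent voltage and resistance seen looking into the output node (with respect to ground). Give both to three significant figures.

V_th = 1.94 V, R_th = 52.4 kΩ

V_th is the open-circuit tap voltage: 30.4 × 56.0/(820 + 56.0) = 1.94 V.
With the supply zeroed, Ra and Rb appear in parallel from the tap: R_th = Ra‖Rb = (820 × 56.0)/876.0 = 52.4 kΩ.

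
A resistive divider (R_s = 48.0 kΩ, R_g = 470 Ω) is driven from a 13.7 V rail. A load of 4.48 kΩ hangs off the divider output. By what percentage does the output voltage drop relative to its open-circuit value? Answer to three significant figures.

Unloaded V = 13.7 × 470/48470 = 0.13285 V.
Loaded: R_g‖R_L = 425.4 Ω, giving V = 13.7 × 425.4/48430 = 0.12034 V.
Drop = (0.13285 − 0.12034) / 0.13285 = 9.41 %.

9.41 %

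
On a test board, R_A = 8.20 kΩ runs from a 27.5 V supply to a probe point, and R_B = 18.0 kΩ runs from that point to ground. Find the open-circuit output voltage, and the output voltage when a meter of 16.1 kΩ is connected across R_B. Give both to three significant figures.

Unloaded: 18.9 V; loaded: 14.0 V

Open-circuit: V = 27.5 × 18.0/(8.20 + 18.0) = 18.9 V.
With the load, R_B becomes R_B‖R_L = 8.499 kΩ, so V = 27.5 × 8.499/16.70 = 14.0 V.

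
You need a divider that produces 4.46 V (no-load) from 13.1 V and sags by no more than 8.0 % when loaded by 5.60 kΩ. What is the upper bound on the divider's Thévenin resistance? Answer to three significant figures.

Loading drop = R_th/(R_th + R_L) ≤ 0.0800, so R_th ≤ R_L · ε/(1−ε) = 5.60 kΩ × 0.0800/0.9200 = 487 Ω.

R_th ≤ 487 Ω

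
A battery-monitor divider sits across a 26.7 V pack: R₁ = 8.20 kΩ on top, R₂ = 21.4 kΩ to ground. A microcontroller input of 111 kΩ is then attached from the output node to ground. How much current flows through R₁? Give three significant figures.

R₂‖R_L = 17.94 kΩ, so the source sees R₁ + R₂‖R_L = 26.14 kΩ.
I = 26.7 V / 26.14 kΩ = 1.02 mA.

I ≈ 1.02 mA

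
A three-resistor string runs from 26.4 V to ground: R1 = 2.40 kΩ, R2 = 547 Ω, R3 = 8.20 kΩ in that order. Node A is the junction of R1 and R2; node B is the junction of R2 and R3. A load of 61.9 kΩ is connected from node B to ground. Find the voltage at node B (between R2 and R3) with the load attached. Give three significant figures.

V ≈ 18.8 V

At node B, R3 is in parallel with the load: R3‖R_L = 7241 Ω.
Below node A the resistance is R2 + (R3‖R_L) = 7788 Ω, so V_A = 26.4 × 7788/10190 = 20.18 V.
Then V_B = V_A × (R3‖R_L)/(R2 + R3‖R_L) = 20.18 × 7241/7788 = 18.8 V.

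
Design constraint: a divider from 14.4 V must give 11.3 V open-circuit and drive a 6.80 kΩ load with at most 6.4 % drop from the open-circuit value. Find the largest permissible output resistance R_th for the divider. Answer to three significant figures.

R_th ≤ 465 Ω

Loading drop = R_th/(R_th + R_L) ≤ 0.0640, so R_th ≤ R_L · ε/(1−ε) = 6.80 kΩ × 0.0640/0.9360 = 465 Ω.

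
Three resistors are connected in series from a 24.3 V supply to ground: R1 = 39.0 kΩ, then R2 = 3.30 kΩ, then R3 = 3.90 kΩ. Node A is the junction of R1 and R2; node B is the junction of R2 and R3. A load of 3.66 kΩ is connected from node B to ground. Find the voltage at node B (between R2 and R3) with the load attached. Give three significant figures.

At node B, R3 is in parallel with the load: R3‖R_L = 1.888 kΩ.
Below node A the resistance is R2 + (R3‖R_L) = 5.188 kΩ, so V_A = 24.3 × 5.188/44.19 = 2.853 V.
Then V_B = V_A × (R3‖R_L)/(R2 + R3‖R_L) = 2.853 × 1.888/5.188 = 1.04 V.

V ≈ 1.04 V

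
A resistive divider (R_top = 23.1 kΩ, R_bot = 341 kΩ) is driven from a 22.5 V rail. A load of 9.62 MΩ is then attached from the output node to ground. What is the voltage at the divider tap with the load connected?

The load sits in parallel with R_bot: R_bot‖R_L = (341 × 9620) / (341 + 9620) = 329.3 kΩ.
V_out = 22.5 × 329.3 / (23.1 + 329.3) = 22.5 × 329.3/352.4 = 21.0 V.
(Unloaded it would have been 21.1 V.)

V_out ≈ 21.0 V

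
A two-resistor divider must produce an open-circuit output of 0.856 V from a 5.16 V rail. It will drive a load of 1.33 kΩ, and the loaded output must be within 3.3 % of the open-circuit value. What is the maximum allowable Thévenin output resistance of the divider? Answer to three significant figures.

R_th ≤ 45.4 Ω

Loading drop = R_th/(R_th + R_L) ≤ 0.0330, so R_th ≤ R_L · ε/(1−ε) = 1.33 kΩ × 0.0330/0.9670 = 45.4 Ω.
(Any R1, R2 with R2/(R1+R2) = 0.166 and R1‖R2 ≤ 45.4 Ω will meet the spec.)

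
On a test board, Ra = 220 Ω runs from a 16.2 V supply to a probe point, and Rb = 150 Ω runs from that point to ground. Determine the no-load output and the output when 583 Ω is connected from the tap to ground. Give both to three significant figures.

Open-circuit: V = 16.2 × 150/(220 + 150) = 6.57 V.
With the load, Rb becomes Rb‖R_L = 119.3 Ω, so V = 16.2 × 119.3/339.3 = 5.70 V.

Unloaded: 6.57 V; loaded: 5.70 V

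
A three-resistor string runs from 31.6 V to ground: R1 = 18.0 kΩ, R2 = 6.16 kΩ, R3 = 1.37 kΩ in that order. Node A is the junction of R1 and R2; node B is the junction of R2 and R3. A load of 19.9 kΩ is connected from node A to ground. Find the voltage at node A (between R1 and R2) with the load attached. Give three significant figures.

V ≈ 7.36 V

Below node A the series string R2+R3 = 7.530 kΩ sits in parallel with the 19.9 kΩ load: 5.463 kΩ.
V_A = 31.6 × 5.463/(18.0 + 5.463) = 7.36 V.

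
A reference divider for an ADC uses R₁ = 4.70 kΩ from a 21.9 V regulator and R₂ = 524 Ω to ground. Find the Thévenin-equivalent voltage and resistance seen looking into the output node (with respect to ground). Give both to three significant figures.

V_th = 2.20 V, R_th = 471 Ω

V_th is the open-circuit tap voltage: 21.9 × 524/(4700 + 524) = 2.20 V.
With the supply zeroed, R₁ and R₂ appear in parallel from the tap: R_th = R₁‖R₂ = (4700 × 524)/5224 = 471 Ω.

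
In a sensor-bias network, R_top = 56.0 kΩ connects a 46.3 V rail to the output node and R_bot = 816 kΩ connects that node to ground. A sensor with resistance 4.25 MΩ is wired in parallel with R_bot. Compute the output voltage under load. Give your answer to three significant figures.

The load sits in parallel with R_bot: R_bot‖R_L = (816 × 4250) / (816 + 4250) = 684.6 kΩ.
V_out = 46.3 × 684.6 / (56.0 + 684.6) = 46.3 × 684.6/740.6 = 42.8 V.
(Unloaded it would have been 43.3 V.)

V_out ≈ 42.8 V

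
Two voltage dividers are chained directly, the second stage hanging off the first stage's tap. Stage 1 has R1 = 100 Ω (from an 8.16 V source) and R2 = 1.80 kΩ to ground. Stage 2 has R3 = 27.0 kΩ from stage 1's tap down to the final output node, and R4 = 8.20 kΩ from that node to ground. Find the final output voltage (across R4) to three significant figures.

V_out ≈ 1.80 V

Stage 2 presents R3+R4 = 35200 Ω as a load on stage 1's tap.
Stage 1's lower leg becomes R2‖(R3+R4) = 1712 Ω, so V_mid = 8.16 × 1712/1812 = 7.710 V.
Stage 2 is itself unloaded: V_out = V_mid × R4/(R3+R4) = 7.710 × 8200/35200 = 1.80 V.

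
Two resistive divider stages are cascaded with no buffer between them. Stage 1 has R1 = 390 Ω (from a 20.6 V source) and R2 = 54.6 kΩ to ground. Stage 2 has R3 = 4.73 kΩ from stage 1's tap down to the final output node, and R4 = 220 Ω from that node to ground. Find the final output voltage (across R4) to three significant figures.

V_out ≈ 0.843 V

Stage 2 presents R3+R4 = 4950 Ω as a load on stage 1's tap.
Stage 1's lower leg becomes R2‖(R3+R4) = 4539 Ω, so V_mid = 20.6 × 4539/4929 = 18.97 V.
Stage 2 is itself unloaded: V_out = V_mid × R4/(R3+R4) = 18.97 × 220/4950 = 0.843 V.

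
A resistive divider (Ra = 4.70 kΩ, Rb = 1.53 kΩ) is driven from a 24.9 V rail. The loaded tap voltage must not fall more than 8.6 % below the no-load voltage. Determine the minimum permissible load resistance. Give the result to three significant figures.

Output resistance R_th = Ra‖Rb = (4.70 × 1.53)/6.230 = 1.154 kΩ.
The fractional drop is R_th/(R_th + R_L); requiring this ≤ 0.0860 gives R_L ≥ R_th(1/0.0860 − 1) = 1.154 × 10.63 = 12.3 kΩ.

R_L(min) ≈ 12.3 kΩ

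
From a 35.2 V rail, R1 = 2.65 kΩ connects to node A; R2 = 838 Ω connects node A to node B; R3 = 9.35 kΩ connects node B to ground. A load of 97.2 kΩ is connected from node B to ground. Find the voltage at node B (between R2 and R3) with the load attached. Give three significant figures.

V ≈ 25.0 V

At node B, R3 is in parallel with the load: R3‖R_L = 8530 Ω.
Below node A the resistance is R2 + (R3‖R_L) = 9368 Ω, so V_A = 35.2 × 9368/12020 = 27.44 V.
Then V_B = V_A × (R3‖R_L)/(R2 + R3‖R_L) = 27.44 × 8530/9368 = 25.0 V.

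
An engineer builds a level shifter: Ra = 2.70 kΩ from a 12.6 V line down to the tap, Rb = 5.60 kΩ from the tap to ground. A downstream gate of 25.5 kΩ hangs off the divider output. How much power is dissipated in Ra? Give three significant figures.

Total resistance from the source is Ra + (Rb‖R_L) = 7.292 kΩ, so I = 12.6/7.292 kΩ = 1.728 mA.
P = I²·Ra = (1.728 mA)² × 2.70 kΩ = 8.06 mW.

P ≈ 8.06 mW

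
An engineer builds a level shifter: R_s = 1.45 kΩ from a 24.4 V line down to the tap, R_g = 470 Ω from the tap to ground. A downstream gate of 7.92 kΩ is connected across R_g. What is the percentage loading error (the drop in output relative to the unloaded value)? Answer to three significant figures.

4.29 %

The divider's output (Thévenin) resistance is R_s‖R_g = 354.9 Ω.
Fractional drop under load = R_th/(R_th + R_L) = 354.9 / (354.9 + 7920) = 0.04289.
So the output falls by 4.29 %.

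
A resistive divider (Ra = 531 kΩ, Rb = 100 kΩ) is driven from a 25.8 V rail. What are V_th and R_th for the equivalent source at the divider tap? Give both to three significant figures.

V_th is the open-circuit tap voltage: 25.8 × 100/(531 + 100) = 4.09 V.
With the supply zeroed, Ra and Rb appear in parallel from the tap: R_th = Ra‖Rb = (531 × 100)/631.0 = 84.2 kΩ.

V_th = 4.09 V, R_th = 84.2 kΩ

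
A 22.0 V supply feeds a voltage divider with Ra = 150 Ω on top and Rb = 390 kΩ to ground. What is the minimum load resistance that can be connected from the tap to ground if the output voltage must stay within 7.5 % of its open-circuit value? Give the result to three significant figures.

Output resistance R_th = Ra‖Rb = (150 × 390000)/390200 = 149.9 Ω.
The fractional drop is R_th/(R_th + R_L); requiring this ≤ 0.0750 gives R_L ≥ R_th(1/0.0750 − 1) = 149.9 × 12.33 = 1.85 kΩ.

R_L(min) ≈ 1.85 kΩ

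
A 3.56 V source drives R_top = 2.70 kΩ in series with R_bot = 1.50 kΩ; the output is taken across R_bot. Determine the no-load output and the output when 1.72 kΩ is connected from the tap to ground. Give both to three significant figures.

Open-circuit: V = 3.56 × 1.50/(2.70 + 1.50) = 1.27 V.
With the load, R_bot becomes R_bot‖R_L = 0.8012 kΩ, so V = 3.56 × 0.8012/3.501 = 0.815 V.

Unloaded: 1.27 V; loaded: 0.815 V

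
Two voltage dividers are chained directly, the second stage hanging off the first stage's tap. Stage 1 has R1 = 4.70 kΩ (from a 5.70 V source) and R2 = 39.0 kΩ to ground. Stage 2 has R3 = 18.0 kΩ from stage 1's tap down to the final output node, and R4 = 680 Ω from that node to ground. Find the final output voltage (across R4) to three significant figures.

V_out ≈ 0.151 V

Stage 2 presents R3+R4 = 18680 Ω as a load on stage 1's tap.
Stage 1's lower leg becomes R2‖(R3+R4) = 12630 Ω, so V_mid = 5.70 × 12630/17330 = 4.154 V.
Stage 2 is itself unloaded: V_out = V_mid × R4/(R3+R4) = 4.154 × 680/18680 = 0.151 V.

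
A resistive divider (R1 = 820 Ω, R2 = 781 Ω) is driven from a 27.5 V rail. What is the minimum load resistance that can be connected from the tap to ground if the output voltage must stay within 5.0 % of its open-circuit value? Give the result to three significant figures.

R_L(min) ≈ 7.60 kΩ

Output resistance R_th = R1‖R2 = (820 × 781)/1601 = 400.0 Ω.
The fractional drop is R_th/(R_th + R_L); requiring this ≤ 0.0500 gives R_L ≥ R_th(1/0.0500 − 1) = 400.0 × 19.00 = 7.60 kΩ.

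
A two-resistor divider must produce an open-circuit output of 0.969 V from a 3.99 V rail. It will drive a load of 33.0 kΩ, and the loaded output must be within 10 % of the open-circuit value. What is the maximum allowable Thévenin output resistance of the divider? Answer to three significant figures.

Loading drop = R_th/(R_th + R_L) ≤ 0.100, so R_th ≤ R_L · ε/(1−ε) = 33.0 kΩ × 0.100/0.9000 = 3.67 kΩ.

R_th ≤ 3.67 kΩ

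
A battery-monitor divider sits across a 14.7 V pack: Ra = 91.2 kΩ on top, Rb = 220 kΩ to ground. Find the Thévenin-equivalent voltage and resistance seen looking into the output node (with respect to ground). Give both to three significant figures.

V_th = 10.4 V, R_th = 64.5 kΩ

V_th is the open-circuit tap voltage: 14.7 × 220/(91.2 + 220) = 10.4 V.
With the supply zeroed, Ra and Rb appear in parallel from the tap: R_th = Ra‖Rb = (91.2 × 220)/311.2 = 64.5 kΩ.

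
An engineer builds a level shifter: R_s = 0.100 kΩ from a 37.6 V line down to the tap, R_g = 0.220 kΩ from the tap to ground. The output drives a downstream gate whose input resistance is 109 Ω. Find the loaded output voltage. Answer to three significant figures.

The load sits in parallel with R_g: R_g‖R_L = (220 × 109) / (220 + 109) = 72.89 Ω.
V_out = 37.6 × 72.89 / (100 + 72.89) = 37.6 × 72.89/172.9 = 15.9 V.
(Unloaded it would have been 25.9 V.)

V_out ≈ 15.9 V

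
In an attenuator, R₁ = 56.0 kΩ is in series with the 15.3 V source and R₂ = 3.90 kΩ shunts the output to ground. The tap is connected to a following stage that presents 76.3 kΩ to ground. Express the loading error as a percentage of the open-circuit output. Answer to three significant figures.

4.56 %

The divider's output (Thévenin) resistance is R₁‖R₂ = 3.646 kΩ.
Fractional drop under load = R_th/(R_th + R_L) = 3.646 / (3.646 + 76.3) = 0.04561.
So the output falls by 4.56 %.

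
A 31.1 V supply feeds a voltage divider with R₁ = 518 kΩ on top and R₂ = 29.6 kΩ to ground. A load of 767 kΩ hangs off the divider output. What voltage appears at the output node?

V_out ≈ 1.62 V

The load sits in parallel with R₂: R₂‖R_L = (29.6 × 767) / (29.6 + 767) = 28.50 kΩ.
V_out = 31.1 × 28.50 / (518 + 28.50) = 31.1 × 28.50/546.5 = 1.62 V.
(Unloaded it would have been 1.68 V.)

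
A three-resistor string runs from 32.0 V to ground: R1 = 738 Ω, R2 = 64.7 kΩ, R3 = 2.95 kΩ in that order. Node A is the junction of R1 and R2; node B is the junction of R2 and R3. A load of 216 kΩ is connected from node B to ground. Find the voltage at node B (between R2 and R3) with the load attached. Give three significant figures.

At node B, R3 is in parallel with the load: R3‖R_L = 2910 Ω.
Below node A the resistance is R2 + (R3‖R_L) = 67610 Ω, so V_A = 32.0 × 67610/68350 = 31.65 V.
Then V_B = V_A × (R3‖R_L)/(R2 + R3‖R_L) = 31.65 × 2910/67610 = 1.36 V.

V ≈ 1.36 V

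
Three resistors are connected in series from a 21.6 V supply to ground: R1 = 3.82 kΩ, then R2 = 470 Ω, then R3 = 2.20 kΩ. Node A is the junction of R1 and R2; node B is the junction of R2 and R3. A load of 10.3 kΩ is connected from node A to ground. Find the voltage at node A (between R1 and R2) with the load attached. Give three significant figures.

V ≈ 7.71 V

Below node A the series string R2+R3 = 2670 Ω sits in parallel with the 10300 Ω load: 2120 Ω.
V_A = 21.6 × 2120/(3820 + 2120) = 7.71 V.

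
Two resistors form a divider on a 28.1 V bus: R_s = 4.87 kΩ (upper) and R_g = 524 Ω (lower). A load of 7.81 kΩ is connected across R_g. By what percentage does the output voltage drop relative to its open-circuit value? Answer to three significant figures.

The divider's output (Thévenin) resistance is R_s‖R_g = 473.1 Ω.
Fractional drop under load = R_th/(R_th + R_L) = 473.1 / (473.1 + 7810) = 0.05712.
So the output falls by 5.71 %.

5.71 %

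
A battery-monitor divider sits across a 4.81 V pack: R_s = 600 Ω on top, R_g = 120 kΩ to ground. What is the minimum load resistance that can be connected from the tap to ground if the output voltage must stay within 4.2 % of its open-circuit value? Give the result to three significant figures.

R_L(min) ≈ 13.6 kΩ

Output resistance R_th = R_s‖R_g = (600 × 120000)/120600 = 597.0 Ω.
The fractional drop is R_th/(R_th + R_L); requiring this ≤ 0.0420 gives R_L ≥ R_th(1/0.0420 − 1) = 597.0 × 22.81 = 13.6 kΩ.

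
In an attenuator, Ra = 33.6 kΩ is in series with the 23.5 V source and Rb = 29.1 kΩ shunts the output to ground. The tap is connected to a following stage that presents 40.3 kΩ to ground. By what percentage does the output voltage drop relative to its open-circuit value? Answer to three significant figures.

Unloaded V = 23.5 × 29.1/62.70 = 10.91 V.
Loaded: Rb‖R_L = 16.90 kΩ, giving V = 23.5 × 16.90/50.50 = 7.864 V.
Drop = (10.91 − 7.864) / 10.91 = 27.9 %.

27.9 %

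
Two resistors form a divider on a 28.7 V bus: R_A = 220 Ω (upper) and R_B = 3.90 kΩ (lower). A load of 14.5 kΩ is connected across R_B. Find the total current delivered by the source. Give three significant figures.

I ≈ 8.71 mA

R_B‖R_L = 3073 Ω, so the source sees R_A + R_B‖R_L = 3293 Ω.
I = 28.7 V / 3293 Ω = 8.71 mA.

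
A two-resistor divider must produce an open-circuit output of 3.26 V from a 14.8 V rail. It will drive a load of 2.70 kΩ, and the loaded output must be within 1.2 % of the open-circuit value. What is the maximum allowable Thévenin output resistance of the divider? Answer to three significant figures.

Loading drop = R_th/(R_th + R_L) ≤ 0.0120, so R_th ≤ R_L · ε/(1−ε) = 2.70 kΩ × 0.0120/0.9880 = 32.8 Ω.

R_th ≤ 32.8 Ω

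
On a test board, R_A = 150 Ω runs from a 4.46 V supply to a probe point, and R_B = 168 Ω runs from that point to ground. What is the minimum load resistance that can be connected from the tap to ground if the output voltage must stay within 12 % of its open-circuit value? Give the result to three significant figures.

Output resistance R_th = R_A‖R_B = (150 × 168)/318.0 = 79.25 Ω.
The fractional drop is R_th/(R_th + R_L); requiring this ≤ 0.120 gives R_L ≥ R_th(1/0.120 − 1) = 79.25 × 7.333 = 581 Ω.

R_L(min) ≈ 581 Ω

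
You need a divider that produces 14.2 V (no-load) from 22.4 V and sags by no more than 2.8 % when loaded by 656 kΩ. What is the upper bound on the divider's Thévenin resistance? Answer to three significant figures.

R_th ≤ 18.9 kΩ

Loading drop = R_th/(R_th + R_L) ≤ 0.0280, so R_th ≤ R_L · ε/(1−ε) = 656 kΩ × 0.0280/0.9720 = 18.9 kΩ.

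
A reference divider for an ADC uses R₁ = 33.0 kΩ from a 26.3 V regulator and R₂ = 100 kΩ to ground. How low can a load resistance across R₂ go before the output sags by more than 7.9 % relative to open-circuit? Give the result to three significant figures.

R_L(min) ≈ 289 kΩ

Output resistance R_th = R₁‖R₂ = (33.0 × 100)/133.0 = 24.81 kΩ.
The fractional drop is R_th/(R_th + R_L); requiring this ≤ 0.0790 gives R_L ≥ R_th(1/0.0790 − 1) = 24.81 × 11.66 = 289 kΩ.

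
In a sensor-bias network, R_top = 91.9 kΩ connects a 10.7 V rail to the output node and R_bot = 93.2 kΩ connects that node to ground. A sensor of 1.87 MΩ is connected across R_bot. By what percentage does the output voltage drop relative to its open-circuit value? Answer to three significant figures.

The divider's output (Thévenin) resistance is R_top‖R_bot = 46.27 kΩ.
Fractional drop under load = R_th/(R_th + R_L) = 46.27 / (46.27 + 1870) = 0.02415.
So the output falls by 2.41 %.

2.41 %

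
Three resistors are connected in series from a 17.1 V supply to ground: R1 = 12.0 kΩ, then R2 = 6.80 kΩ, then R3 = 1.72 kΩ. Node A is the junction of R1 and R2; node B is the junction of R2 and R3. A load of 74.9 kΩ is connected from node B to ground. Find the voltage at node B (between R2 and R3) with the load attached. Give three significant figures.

V ≈ 1.40 V

At node B, R3 is in parallel with the load: R3‖R_L = 1.681 kΩ.
Below node A the resistance is R2 + (R3‖R_L) = 8.481 kΩ, so V_A = 17.1 × 8.481/20.48 = 7.081 V.
Then V_B = V_A × (R3‖R_L)/(R2 + R3‖R_L) = 7.081 × 1.681/8.481 = 1.40 V.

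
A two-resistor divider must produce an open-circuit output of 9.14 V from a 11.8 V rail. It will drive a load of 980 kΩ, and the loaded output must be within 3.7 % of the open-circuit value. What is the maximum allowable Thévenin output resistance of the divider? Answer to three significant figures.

Loading drop = R_th/(R_th + R_L) ≤ 0.0370, so R_th ≤ R_L · ε/(1−ε) = 980 kΩ × 0.0370/0.9630 = 37.7 kΩ.
(Any R1, R2 with R2/(R1+R2) = 0.775 and R1‖R2 ≤ 37.7 kΩ will meet the spec.)

R_th ≤ 37.7 kΩ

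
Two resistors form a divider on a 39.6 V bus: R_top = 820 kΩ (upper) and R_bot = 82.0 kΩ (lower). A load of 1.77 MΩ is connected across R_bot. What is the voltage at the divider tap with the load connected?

The load sits in parallel with R_bot: R_bot‖R_L = (82.0 × 1770) / (82.0 + 1770) = 78.37 kΩ.
V_out = 39.6 × 78.37 / (820 + 78.37) = 39.6 × 78.37/898.4 = 3.45 V.
(Unloaded it would have been 3.60 V.)

V_out ≈ 3.45 V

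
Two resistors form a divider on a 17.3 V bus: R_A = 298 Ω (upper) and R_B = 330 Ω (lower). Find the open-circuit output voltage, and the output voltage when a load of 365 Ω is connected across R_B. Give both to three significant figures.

Unloaded: 9.09 V; loaded: 6.36 V

Open-circuit: V = 17.3 × 330/(298 + 330) = 9.09 V.
With the load, R_B becomes R_B‖R_L = 173.3 Ω, so V = 17.3 × 173.3/471.3 = 6.36 V.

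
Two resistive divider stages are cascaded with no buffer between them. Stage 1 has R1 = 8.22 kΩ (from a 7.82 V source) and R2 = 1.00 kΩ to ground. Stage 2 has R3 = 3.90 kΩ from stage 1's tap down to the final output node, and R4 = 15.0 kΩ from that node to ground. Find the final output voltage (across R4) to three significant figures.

V_out ≈ 0.643 V

Stage 2 presents R3+R4 = 18.90 kΩ as a load on stage 1's tap.
Stage 1's lower leg becomes R2‖(R3+R4) = 0.9497 kΩ, so V_mid = 7.82 × 0.9497/9.170 = 0.8099 V.
Stage 2 is itself unloaded: V_out = V_mid × R4/(R3+R4) = 0.8099 × 15.0/18.90 = 0.643 V.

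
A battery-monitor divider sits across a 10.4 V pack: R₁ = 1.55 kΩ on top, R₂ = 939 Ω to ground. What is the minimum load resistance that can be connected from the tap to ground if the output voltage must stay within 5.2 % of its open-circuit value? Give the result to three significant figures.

R_L(min) ≈ 10.7 kΩ

Output resistance R_th = R₁‖R₂ = (1550 × 939)/2489 = 584.8 Ω.
The fractional drop is R_th/(R_th + R_L); requiring this ≤ 0.0520 gives R_L ≥ R_th(1/0.0520 − 1) = 584.8 × 18.23 = 10.7 kΩ.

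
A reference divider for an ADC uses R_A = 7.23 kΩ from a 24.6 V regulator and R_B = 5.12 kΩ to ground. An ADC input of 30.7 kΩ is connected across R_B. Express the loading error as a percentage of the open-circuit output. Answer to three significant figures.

Unloaded V = 24.6 × 5.12/12.35 = 10.199 V.
Loaded: R_B‖R_L = 4.388 kΩ, giving V = 24.6 × 4.388/11.62 = 9.2914 V.
Drop = (10.199 − 9.2914) / 10.199 = 8.89 %.

8.89 %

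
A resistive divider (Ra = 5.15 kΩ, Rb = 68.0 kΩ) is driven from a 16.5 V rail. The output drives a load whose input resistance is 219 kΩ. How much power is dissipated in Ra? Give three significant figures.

Total resistance from the source is Ra + (Rb‖R_L) = 57.04 kΩ, so I = 16.5/57.04 kΩ = 0.2893 mA.
P = I²·Ra = (0.2893 mA)² × 5.15 kΩ = 0.431 mW.

P ≈ 0.431 mW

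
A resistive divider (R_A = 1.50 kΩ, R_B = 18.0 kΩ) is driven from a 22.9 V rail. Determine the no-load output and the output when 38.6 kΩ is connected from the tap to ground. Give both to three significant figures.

Unloaded: 21.1 V; loaded: 20.4 V

Open-circuit: V = 22.9 × 18.0/(1.50 + 18.0) = 21.1 V.
With the load, R_B becomes R_B‖R_L = 12.28 kΩ, so V = 22.9 × 12.28/13.78 = 20.4 V.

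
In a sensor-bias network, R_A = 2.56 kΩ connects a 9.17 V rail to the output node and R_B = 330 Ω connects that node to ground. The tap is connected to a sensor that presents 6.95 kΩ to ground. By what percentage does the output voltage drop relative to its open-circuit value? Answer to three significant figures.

The divider's output (Thévenin) resistance is R_A‖R_B = 292.3 Ω.
Fractional drop under load = R_th/(R_th + R_L) = 292.3 / (292.3 + 6950) = 0.04036.
So the output falls by 4.04 %.

4.04 %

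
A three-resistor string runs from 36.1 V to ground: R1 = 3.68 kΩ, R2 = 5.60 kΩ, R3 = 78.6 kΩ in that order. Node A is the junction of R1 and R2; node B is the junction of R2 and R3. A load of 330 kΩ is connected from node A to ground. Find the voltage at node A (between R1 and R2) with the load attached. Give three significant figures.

V ≈ 34.2 V

Below node A the series string R2+R3 = 84.20 kΩ sits in parallel with the 330 kΩ load: 67.08 kΩ.
V_A = 36.1 × 67.08/(3.68 + 67.08) = 34.2 V.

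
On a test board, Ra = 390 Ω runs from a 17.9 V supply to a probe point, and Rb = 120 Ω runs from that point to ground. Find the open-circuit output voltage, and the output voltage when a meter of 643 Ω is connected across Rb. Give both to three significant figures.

Unloaded: 4.21 V; loaded: 3.69 V

Open-circuit: V = 17.9 × 120/(390 + 120) = 4.21 V.
With the load, Rb becomes Rb‖R_L = 101.1 Ω, so V = 17.9 × 101.1/491.1 = 3.69 V.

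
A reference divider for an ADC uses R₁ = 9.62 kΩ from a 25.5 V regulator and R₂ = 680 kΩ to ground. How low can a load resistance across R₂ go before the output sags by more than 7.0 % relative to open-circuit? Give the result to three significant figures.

Output resistance R_th = R₁‖R₂ = (9.62 × 680)/689.6 = 9.486 kΩ.
The fractional drop is R_th/(R_th + R_L); requiring this ≤ 0.0700 gives R_L ≥ R_th(1/0.0700 − 1) = 9.486 × 13.29 = 126 kΩ.

R_L(min) ≈ 126 kΩ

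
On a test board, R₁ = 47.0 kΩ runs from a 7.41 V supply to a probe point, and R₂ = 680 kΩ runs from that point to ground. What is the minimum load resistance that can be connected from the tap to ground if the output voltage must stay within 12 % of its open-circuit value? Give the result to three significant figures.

R_L(min) ≈ 322 kΩ

Output resistance R_th = R₁‖R₂ = (47.0 × 680)/727.0 = 43.96 kΩ.
The fractional drop is R_th/(R_th + R_L); requiring this ≤ 0.120 gives R_L ≥ R_th(1/0.120 − 1) = 43.96 × 7.333 = 322 kΩ.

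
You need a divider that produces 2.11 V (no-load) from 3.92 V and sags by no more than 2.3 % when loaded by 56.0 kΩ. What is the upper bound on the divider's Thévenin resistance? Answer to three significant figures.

R_th ≤ 1.32 kΩ

Loading drop = R_th/(R_th + R_L) ≤ 0.0230, so R_th ≤ R_L · ε/(1−ε) = 56.0 kΩ × 0.0230/0.9770 = 1.32 kΩ.
(Any R1, R2 with R2/(R1+R2) = 0.538 and R1‖R2 ≤ 1.32 kΩ will meet the spec.)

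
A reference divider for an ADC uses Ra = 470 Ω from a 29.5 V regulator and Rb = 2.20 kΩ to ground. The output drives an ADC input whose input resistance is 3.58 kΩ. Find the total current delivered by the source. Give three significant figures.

Rb‖R_L = 1363 Ω, so the source sees Ra + Rb‖R_L = 1833 Ω.
I = 29.5 V / 1833 Ω = 16.1 mA.

I ≈ 16.1 mA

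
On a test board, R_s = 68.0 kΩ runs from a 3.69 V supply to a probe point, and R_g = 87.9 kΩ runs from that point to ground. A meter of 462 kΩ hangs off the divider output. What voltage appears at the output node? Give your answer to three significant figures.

V_out ≈ 1.92 V

The load sits in parallel with R_g: R_g‖R_L = (87.9 × 462) / (87.9 + 462) = 73.85 kΩ.
V_out = 3.69 × 73.85 / (68.0 + 73.85) = 3.69 × 73.85/141.8 = 1.92 V.
(Unloaded it would have been 2.08 V.)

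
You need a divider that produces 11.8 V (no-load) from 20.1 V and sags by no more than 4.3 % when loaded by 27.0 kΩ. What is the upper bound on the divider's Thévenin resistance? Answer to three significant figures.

Loading drop = R_th/(R_th + R_L) ≤ 0.0430, so R_th ≤ R_L · ε/(1−ε) = 27.0 kΩ × 0.0430/0.9570 = 1.21 kΩ.

R_th ≤ 1.21 kΩ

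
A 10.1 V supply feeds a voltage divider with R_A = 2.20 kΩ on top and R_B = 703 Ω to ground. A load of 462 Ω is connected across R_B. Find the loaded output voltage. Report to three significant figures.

V_out ≈ 1.14 V

The load sits in parallel with R_B: R_B‖R_L = (703 × 462) / (703 + 462) = 278.8 Ω.
V_out = 10.1 × 278.8 / (2200 + 278.8) = 10.1 × 278.8/2479 = 1.14 V.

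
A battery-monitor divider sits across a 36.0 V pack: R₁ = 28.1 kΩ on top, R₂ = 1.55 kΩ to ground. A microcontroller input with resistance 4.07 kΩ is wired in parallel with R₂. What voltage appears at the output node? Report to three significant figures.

The load sits in parallel with R₂: R₂‖R_L = (1.55 × 4.07) / (1.55 + 4.07) = 1.123 kΩ.
V_out = 36.0 × 1.123 / (28.1 + 1.123) = 36.0 × 1.123/29.22 = 1.38 V.

V_out ≈ 1.38 V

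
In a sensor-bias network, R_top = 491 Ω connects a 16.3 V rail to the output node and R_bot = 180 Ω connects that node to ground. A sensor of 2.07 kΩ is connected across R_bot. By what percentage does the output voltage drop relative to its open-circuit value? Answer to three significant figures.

5.98 %

The divider's output (Thévenin) resistance is R_top‖R_bot = 131.7 Ω.
Fractional drop under load = R_th/(R_th + R_L) = 131.7 / (131.7 + 2070) = 0.05982.
So the output falls by 5.98 %.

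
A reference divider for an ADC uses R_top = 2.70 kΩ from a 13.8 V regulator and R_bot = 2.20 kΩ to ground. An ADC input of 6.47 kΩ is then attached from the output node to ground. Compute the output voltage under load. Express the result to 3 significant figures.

The load sits in parallel with R_bot: R_bot‖R_L = (2.20 × 6.47) / (2.20 + 6.47) = 1.642 kΩ.
V_out = 13.8 × 1.642 / (2.70 + 1.642) = 13.8 × 1.642/4.342 = 5.22 V.

V_out ≈ 5.22 V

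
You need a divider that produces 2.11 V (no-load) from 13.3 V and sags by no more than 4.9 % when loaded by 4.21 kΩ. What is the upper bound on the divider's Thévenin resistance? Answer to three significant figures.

R_th ≤ 217 Ω

Loading drop = R_th/(R_th + R_L) ≤ 0.0490, so R_th ≤ R_L · ε/(1−ε) = 4.21 kΩ × 0.0490/0.9510 = 217 Ω.
(Any R1, R2 with R2/(R1+R2) = 0.159 and R1‖R2 ≤ 217 Ω will meet the spec.)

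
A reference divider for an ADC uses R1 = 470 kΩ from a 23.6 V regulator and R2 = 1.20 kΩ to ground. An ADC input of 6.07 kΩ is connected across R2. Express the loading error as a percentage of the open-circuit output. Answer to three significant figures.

16.5 %

Unloaded V = 23.6 × 1.20/471.2 = 0.06010 V.
Loaded: R2‖R_L = 1.002 kΩ, giving V = 23.6 × 1.002/471.0 = 0.05020 V.
Drop = (0.06010 − 0.05020) / 0.06010 = 16.5 %.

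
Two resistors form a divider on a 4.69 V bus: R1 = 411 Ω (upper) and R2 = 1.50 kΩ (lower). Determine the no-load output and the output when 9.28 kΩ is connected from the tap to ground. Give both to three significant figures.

Open-circuit: V = 4.69 × 1500/(411 + 1500) = 3.68 V.
With the load, R2 becomes R2‖R_L = 1291 Ω, so V = 4.69 × 1291/1702 = 3.56 V.

Unloaded: 3.68 V; loaded: 3.56 V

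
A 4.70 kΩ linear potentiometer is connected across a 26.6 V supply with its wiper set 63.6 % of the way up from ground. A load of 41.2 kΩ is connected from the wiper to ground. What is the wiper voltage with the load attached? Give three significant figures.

The wiper splits the pot into (1−α)R = 1.711 kΩ above and αR = 2.989 kΩ below.
Lower section ‖ load = 2.787 kΩ.
V_wiper = 26.6 × 2.787/(1.711 + 2.787) = 16.5 V.

V ≈ 16.5 V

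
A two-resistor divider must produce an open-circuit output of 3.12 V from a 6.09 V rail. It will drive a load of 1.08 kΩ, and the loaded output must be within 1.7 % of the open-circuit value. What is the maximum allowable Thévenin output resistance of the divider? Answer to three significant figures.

R_th ≤ 18.7 Ω

Loading drop = R_th/(R_th + R_L) ≤ 0.0170, so R_th ≤ R_L · ε/(1−ε) = 1.08 kΩ × 0.0170/0.9830 = 18.7 Ω.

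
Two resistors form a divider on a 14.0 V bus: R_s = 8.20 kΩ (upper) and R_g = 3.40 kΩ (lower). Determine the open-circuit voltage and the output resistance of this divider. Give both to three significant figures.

V_th is the open-circuit tap voltage: 14.0 × 3.40/(8.20 + 3.40) = 4.10 V.
With the supply zeroed, R_s and R_g appear in parallel from the tap: R_th = R_s‖R_g = (8.20 × 3.40)/11.60 = 2.40 kΩ.

V_th = 4.10 V, R_th = 2.40 kΩ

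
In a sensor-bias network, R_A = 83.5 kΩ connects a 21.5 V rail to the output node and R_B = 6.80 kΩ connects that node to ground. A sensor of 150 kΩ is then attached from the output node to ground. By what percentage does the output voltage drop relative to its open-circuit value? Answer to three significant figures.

4.02 %

The divider's output (Thévenin) resistance is R_A‖R_B = 6.288 kΩ.
Fractional drop under load = R_th/(R_th + R_L) = 6.288 / (6.288 + 150) = 0.04023.
So the output falls by 4.02 %.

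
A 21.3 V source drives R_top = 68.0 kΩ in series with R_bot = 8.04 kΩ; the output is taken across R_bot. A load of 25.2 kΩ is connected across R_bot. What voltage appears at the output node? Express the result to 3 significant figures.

V_out ≈ 1.75 V

The load sits in parallel with R_bot: R_bot‖R_L = (8.04 × 25.2) / (8.04 + 25.2) = 6.095 kΩ.
V_out = 21.3 × 6.095 / (68.0 + 6.095) = 21.3 × 6.095/74.10 = 1.75 V.
(Unloaded it would have been 2.25 V.)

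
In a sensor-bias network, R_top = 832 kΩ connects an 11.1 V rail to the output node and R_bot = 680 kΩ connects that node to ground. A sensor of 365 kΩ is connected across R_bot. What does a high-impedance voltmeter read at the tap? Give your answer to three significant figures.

The load sits in parallel with R_bot: R_bot‖R_L = (680 × 365) / (680 + 365) = 237.5 kΩ.
V_out = 11.1 × 237.5 / (832 + 237.5) = 11.1 × 237.5/1070 = 2.47 V.

V_out ≈ 2.47 V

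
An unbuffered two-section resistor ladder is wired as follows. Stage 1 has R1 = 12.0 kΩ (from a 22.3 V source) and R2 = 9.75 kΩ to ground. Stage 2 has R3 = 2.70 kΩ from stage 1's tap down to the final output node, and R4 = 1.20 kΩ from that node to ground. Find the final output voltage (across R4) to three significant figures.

Stage 2 presents R3+R4 = 3.900 kΩ as a load on stage 1's tap.
Stage 1's lower leg becomes R2‖(R3+R4) = 2.786 kΩ, so V_mid = 22.3 × 2.786/14.79 = 4.201 V.
Stage 2 is itself unloaded: V_out = V_mid × R4/(R3+R4) = 4.201 × 1.20/3.900 = 1.29 V.

V_out ≈ 1.29 V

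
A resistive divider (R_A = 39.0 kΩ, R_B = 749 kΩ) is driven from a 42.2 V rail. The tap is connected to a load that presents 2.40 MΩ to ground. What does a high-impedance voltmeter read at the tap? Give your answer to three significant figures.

The load sits in parallel with R_B: R_B‖R_L = (749 × 2400) / (749 + 2400) = 570.8 kΩ.
V_out = 42.2 × 570.8 / (39.0 + 570.8) = 42.2 × 570.8/609.8 = 39.5 V.
(Unloaded it would have been 40.1 V.)

V_out ≈ 39.5 V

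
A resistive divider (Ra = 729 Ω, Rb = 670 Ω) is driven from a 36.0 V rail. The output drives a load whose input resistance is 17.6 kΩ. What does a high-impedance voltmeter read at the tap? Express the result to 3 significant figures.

The load sits in parallel with Rb: Rb‖R_L = (670 × 17600) / (670 + 17600) = 645.4 Ω.
V_out = 36.0 × 645.4 / (729 + 645.4) = 36.0 × 645.4/1374 = 16.9 V.
(Unloaded it would have been 17.2 V.)

V_out ≈ 16.9 V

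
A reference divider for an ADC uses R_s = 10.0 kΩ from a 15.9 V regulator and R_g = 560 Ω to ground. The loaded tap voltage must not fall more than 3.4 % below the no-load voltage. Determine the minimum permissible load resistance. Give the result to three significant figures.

Output resistance R_th = R_s‖R_g = (10000 × 560)/10560 = 530.3 Ω.
The fractional drop is R_th/(R_th + R_L); requiring this ≤ 0.0340 gives R_L ≥ R_th(1/0.0340 − 1) = 530.3 × 28.41 = 15.1 kΩ.

R_L(min) ≈ 15.1 kΩ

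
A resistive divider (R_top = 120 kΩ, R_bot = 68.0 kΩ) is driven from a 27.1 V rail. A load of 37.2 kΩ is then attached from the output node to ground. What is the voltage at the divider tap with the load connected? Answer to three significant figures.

V_out ≈ 4.52 V

The load sits in parallel with R_bot: R_bot‖R_L = (68.0 × 37.2) / (68.0 + 37.2) = 24.05 kΩ.
V_out = 27.1 × 24.05 / (120 + 24.05) = 27.1 × 24.05/144.0 = 4.52 V.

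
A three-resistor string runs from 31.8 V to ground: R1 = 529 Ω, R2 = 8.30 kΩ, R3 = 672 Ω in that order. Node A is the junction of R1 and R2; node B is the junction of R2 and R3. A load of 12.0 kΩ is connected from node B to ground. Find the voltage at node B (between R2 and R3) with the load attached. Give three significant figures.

At node B, R3 is in parallel with the load: R3‖R_L = 636.4 Ω.
Below node A the resistance is R2 + (R3‖R_L) = 8936 Ω, so V_A = 31.8 × 8936/9465 = 30.02 V.
Then V_B = V_A × (R3‖R_L)/(R2 + R3‖R_L) = 30.02 × 636.4/8936 = 2.14 V.

V ≈ 2.14 V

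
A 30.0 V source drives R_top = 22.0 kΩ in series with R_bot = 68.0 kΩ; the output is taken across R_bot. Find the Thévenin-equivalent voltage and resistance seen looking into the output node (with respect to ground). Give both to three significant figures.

V_th = 22.7 V, R_th = 16.6 kΩ

V_th is the open-circuit tap voltage: 30.0 × 68.0/(22.0 + 68.0) = 22.7 V.
With the supply zeroed, R_top and R_bot appear in parallel from the tap: R_th = R_top‖R_bot = (22.0 × 68.0)/90.00 = 16.6 kΩ.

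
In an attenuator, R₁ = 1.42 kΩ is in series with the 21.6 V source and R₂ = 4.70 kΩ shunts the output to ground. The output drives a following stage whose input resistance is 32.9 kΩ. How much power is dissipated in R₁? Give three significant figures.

Total resistance from the source is R₁ + (R₂‖R_L) = 5.532 kΩ, so I = 21.6/5.532 kΩ = 3.904 mA.
P = I²·R₁ = (3.904 mA)² × 1.42 kΩ = 21.6 mW.

P ≈ 21.6 mW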